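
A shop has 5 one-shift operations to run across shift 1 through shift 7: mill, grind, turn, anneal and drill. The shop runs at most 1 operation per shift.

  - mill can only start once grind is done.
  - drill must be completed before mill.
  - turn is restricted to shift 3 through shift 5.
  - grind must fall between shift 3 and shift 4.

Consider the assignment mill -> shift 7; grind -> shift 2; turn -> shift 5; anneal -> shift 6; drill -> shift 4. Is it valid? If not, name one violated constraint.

mill can only start once grind is done — holds.
turn is restricted to shift 3 through shift 5 — holds.
drill must be completed before mill — holds.
The shop runs at most 1 operation per shift — holds.
grind must fall between shift 3 and shift 4 — violated.

No. grind must fall between shift 3 and shift 4 is not satisfied.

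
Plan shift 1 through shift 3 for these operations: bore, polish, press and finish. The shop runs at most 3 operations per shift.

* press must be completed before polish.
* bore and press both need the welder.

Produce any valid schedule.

polish=shift 2, press=shift 1, bore=shift 2, finish=shift 1

Checking: press(shift 1) before polish(shift 2); bore(shift 2) != press(shift 1); max 2 per shift (cap 3).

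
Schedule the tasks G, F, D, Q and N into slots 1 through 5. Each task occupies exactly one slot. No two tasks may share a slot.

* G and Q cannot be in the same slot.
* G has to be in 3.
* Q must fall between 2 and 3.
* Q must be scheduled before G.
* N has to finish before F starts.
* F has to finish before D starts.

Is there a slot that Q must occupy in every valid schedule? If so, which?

2

Q's window is 2–3.
G is fixed at 3, and Q can't share a slot with G.
So Q must be 2.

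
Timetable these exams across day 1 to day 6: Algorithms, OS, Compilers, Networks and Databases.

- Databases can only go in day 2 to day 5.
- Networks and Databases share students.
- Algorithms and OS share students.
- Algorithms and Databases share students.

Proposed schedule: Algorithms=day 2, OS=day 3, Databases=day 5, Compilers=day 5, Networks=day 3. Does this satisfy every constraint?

Valid

Networks and Databases share students — holds.
Algorithms and OS share students — holds.
Algorithms and Databases share students — holds.
Databases can only go in day 2 to day 5 — holds.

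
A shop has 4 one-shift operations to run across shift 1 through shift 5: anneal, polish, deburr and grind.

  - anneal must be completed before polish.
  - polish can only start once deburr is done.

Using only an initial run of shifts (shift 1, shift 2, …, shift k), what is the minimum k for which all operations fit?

The precedence chain requires at least 2 distinct shifts.
2 works (last occupied shift: shift 2): for example deburr=shift 1; grind=shift 1; polish=shift 2; anneal=shift 1.

2 shifts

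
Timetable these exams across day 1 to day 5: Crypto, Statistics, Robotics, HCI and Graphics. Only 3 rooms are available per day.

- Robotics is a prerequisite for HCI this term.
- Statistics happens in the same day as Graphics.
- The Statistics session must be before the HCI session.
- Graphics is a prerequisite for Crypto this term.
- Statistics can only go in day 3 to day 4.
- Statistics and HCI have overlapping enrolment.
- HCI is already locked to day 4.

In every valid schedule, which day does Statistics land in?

day 3

Statistics's window is day 3–day 4.
HCI is fixed at day 4, and Statistics can't share a day with HCI.
So Statistics must be day 3.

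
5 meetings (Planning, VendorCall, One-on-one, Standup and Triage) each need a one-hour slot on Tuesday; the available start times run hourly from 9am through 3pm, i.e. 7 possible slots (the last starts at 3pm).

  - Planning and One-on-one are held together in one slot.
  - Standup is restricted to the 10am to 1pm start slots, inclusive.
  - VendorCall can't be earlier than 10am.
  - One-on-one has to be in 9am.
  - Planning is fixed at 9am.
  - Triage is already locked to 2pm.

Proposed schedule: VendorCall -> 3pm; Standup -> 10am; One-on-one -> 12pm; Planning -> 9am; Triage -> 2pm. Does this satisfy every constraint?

No — it violates: One-on-one has to be in 9am

One-on-one has to be in 9am — violated.
Planning is fixed at 9am — holds.
VendorCall can't be earlier than 10am — holds.
Triage is already locked to 2pm — holds.
Standup is restricted to the 10am to 1pm start slots, inclusive — holds.
Planning and One-on-one are held together in one slot — violated.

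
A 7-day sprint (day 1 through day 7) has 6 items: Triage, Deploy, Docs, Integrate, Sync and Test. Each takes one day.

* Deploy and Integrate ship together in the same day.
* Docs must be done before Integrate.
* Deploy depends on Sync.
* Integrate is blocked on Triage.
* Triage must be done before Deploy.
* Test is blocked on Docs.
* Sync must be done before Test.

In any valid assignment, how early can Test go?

Precedence pushes Test to at least day 2.
Test at day 2 is achievable: Sync=day 1; Test=day 2; Deploy=day 2; Docs=day 1; Triage=day 1; Integrate=day 2.

day 2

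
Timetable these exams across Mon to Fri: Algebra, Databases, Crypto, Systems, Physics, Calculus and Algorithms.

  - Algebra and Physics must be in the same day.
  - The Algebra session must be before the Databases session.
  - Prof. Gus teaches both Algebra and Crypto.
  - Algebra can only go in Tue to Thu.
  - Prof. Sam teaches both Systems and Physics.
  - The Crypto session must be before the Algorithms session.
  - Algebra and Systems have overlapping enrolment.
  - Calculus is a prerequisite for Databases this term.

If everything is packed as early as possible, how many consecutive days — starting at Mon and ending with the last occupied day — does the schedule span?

3 days

The precedence chain requires at least 2 distinct days.
Propagating the time windows through the other constraints, Databases can't land before Wed — that is day 3 counting from Mon — so the schedule must run through at least 3 days.
3 works (last occupied day: Wed): for example Crypto in Mon; Systems in Mon; Algorithms in Tue; Databases in Wed; Calculus in Mon; Physics in Tue; Algebra in Tue.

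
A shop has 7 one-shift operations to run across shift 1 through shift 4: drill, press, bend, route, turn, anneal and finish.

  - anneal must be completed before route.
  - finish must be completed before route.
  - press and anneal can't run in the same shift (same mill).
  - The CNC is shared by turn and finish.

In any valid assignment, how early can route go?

shift 2

Precedence pushes route to at least shift 2.
route at shift 2 is achievable: finish=shift 1, route=shift 2, bend=shift 1, anneal=shift 1, drill=shift 1, turn=shift 2, press=shift 2.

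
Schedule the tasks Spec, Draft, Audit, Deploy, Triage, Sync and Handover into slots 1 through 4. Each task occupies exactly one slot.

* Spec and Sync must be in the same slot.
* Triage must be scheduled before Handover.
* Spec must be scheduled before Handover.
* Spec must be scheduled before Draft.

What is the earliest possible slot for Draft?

2

Precedence pushes Draft to at least 2.
Draft at 2 is achievable: Sync in 1; Draft in 2; Handover in 2; Spec in 1; Deploy in 1; Triage in 1; Audit in 1.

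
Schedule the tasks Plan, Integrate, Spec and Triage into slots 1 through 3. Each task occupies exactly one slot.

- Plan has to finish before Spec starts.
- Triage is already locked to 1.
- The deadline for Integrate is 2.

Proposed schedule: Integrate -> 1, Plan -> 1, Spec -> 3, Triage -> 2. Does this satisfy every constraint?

The deadline for Integrate is 2 — holds.
Plan has to finish before Spec starts — holds.
Triage is already locked to 1 — violated.

No — it violates: Triage is already locked to 1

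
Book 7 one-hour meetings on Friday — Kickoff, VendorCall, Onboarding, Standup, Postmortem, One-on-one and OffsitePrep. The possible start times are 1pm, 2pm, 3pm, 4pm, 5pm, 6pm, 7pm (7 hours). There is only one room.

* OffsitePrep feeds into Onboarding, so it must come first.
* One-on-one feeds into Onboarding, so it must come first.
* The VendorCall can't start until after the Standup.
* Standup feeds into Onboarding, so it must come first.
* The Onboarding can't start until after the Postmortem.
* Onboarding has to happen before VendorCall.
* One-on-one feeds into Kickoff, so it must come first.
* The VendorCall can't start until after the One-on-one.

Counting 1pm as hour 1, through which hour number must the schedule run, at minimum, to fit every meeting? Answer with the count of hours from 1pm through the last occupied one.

7

The precedence chain requires at least 3 distinct hours.
With at most 1 per hour and 7 meetings, at least 7 hours are needed.
7 works (last occupied hour: 7pm): for example Postmortem -> 3pm; Kickoff -> 7pm; One-on-one -> 1pm; Standup -> 2pm; VendorCall -> 6pm; Onboarding -> 5pm; OffsitePrep -> 4pm.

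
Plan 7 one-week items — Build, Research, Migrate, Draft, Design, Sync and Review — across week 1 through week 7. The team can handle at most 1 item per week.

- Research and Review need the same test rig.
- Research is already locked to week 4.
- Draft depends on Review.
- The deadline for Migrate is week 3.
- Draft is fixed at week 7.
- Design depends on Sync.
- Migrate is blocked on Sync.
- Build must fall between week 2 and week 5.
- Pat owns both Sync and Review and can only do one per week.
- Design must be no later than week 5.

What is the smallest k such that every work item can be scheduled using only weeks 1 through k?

The precedence chain requires at least 2 distinct weeks.
With at most 1 per week and 7 work items, at least 7 weeks are needed.
Draft can't be placed before week 7, so the schedule must run through at least week 7.
7 works (last occupied week: week 7): for example Sync in week 1, Review in week 6, Build in week 3, Design in week 5, Migrate in week 2, Research in week 4, Draft in week 7.

7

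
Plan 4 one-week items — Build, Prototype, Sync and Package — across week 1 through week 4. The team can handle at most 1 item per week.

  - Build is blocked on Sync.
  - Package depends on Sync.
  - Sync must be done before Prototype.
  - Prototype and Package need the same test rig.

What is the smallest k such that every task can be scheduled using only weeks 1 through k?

The precedence chain requires at least 2 distinct weeks.
With at most 1 per week and 4 tasks, at least 4 weeks are needed.
4 works (last occupied week: week 4): for example Build=week 2, Prototype=week 3, Package=week 4, Sync=week 1.

4 weeks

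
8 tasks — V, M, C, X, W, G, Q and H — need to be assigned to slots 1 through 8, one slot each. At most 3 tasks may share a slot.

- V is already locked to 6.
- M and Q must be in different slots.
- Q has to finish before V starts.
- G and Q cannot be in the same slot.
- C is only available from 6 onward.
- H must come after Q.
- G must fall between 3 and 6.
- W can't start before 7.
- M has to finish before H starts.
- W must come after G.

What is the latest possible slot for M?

7

Downstream work caps M at 7.
M at 7 is achievable: V=6, Q=1, H=8, C=6, X=1, M=7, G=3, W=7.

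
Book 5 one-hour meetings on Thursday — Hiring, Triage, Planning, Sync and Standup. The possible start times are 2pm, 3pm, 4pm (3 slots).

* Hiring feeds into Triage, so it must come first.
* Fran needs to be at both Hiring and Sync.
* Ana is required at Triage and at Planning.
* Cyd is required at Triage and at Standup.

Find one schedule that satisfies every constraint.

Standup -> 2pm; Sync -> 3pm; Triage -> 3pm; Hiring -> 2pm; Planning -> 2pm

Checking: Hiring(2pm) before Triage(3pm); Triage(3pm) != Standup(2pm); Hiring(2pm) != Sync(3pm); Triage(3pm) != Planning(2pm).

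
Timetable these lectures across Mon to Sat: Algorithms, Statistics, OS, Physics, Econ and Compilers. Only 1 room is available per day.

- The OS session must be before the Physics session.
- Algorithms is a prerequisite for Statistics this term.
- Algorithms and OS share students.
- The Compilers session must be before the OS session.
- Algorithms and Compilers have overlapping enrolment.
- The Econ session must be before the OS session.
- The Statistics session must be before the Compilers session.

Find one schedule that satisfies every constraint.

OS in Fri; Statistics in Tue; Physics in Sat; Econ in Thu; Compilers in Wed; Algorithms in Mon

Checking: OS(Fri) before Physics(Sat); Statistics(Tue) before Compilers(Wed); Econ(Thu) before OS(Fri); Compilers(Wed) before OS(Fri); Algorithms(Mon) before Statistics(Tue); Algorithms(Mon) != Compilers(Wed); Algorithms(Mon) != OS(Fri); max 1 per day (cap 1).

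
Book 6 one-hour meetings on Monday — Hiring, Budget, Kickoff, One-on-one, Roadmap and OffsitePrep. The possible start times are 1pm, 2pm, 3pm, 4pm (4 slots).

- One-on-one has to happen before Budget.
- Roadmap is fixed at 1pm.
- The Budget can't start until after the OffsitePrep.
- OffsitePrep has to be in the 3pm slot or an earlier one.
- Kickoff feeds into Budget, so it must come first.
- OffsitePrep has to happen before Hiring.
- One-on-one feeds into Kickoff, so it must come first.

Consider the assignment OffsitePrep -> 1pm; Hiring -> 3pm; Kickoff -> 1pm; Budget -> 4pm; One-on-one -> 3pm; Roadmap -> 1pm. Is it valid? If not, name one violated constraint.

The Budget can't start until after the OffsitePrep — holds.
One-on-one feeds into Kickoff, so it must come first — violated.
Roadmap is fixed at 1pm — holds.
Kickoff feeds into Budget, so it must come first — holds.
OffsitePrep has to happen before Hiring — holds.
OffsitePrep has to be in the 3pm slot or an earlier one — holds.
One-on-one has to happen before Budget — holds.

No. One-on-one feeds into Kickoff, so it must come first is not satisfied.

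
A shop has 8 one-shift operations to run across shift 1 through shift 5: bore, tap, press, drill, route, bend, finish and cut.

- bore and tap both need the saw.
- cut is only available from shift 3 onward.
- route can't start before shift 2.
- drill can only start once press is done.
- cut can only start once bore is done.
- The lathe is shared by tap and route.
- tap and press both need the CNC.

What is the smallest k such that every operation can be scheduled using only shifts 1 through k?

3

The precedence chain requires at least 2 distinct shifts.
cut can't be placed before shift 3, so the schedule must run through at least shift 3.
3 works (last occupied shift: shift 3): for example tap=shift 3, drill=shift 2, press=shift 1, cut=shift 3, finish=shift 1, bore=shift 1, bend=shift 1, route=shift 2.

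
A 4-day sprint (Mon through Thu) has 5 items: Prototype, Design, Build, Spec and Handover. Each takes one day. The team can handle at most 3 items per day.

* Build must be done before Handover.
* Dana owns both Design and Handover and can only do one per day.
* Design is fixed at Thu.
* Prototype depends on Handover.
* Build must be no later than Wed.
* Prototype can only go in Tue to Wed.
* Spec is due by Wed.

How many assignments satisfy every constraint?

3

Enumerating: Handover in Tue; Spec in Mon; Prototype in Wed; Design in Thu; Build in Mon | Design -> Thu; Handover -> Tue; Prototype -> Wed; Spec -> Tue; Build -> Mon | Spec -> Wed; Build -> Mon; Handover -> Tue; Design -> Thu; Prototype -> Wed.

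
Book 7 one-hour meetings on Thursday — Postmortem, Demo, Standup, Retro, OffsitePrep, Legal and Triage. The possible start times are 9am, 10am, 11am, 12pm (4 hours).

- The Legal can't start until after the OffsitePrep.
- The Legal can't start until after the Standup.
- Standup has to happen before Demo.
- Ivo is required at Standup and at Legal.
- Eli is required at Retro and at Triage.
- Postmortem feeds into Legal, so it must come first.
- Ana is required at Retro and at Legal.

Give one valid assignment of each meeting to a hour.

OffsitePrep -> 9am; Triage -> 10am; Retro -> 9am; Legal -> 10am; Demo -> 10am; Standup -> 9am; Postmortem -> 9am

Checking: Standup(9am) before Demo(10am); OffsitePrep(9am) before Legal(10am); Postmortem(9am) before Legal(10am); Standup(9am) before Legal(10am); Standup(9am) != Legal(10am); Retro(9am) != Legal(10am); Retro(9am) != Triage(10am).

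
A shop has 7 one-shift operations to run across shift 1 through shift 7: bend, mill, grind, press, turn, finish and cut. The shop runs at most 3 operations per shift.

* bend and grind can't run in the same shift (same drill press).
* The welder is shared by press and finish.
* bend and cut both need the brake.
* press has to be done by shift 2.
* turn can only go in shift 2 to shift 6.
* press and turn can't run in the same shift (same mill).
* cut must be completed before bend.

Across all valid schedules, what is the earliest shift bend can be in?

Precedence pushes bend to at least shift 2.
bend at shift 2 is achievable: cut=shift 1, grind=shift 3, finish=shift 2, press=shift 1, bend=shift 2, turn=shift 2, mill=shift 1.

shift 2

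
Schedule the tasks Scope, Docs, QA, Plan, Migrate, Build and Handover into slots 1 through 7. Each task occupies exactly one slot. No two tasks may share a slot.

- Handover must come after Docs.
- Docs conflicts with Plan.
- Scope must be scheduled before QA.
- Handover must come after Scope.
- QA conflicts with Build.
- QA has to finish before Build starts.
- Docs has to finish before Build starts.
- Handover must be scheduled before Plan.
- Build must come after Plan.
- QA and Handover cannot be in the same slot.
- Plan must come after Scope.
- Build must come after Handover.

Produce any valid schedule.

QA -> 5; Migrate -> 7; Docs -> 2; Build -> 6; Plan -> 4; Scope -> 1; Handover -> 3

Checking: Plan(4) before Build(6); Scope(1) before QA(5); Docs(2) before Build(6); Docs(2) before Handover(3); Handover(3) before Build(6); Handover(3) before Plan(4); QA(5) before Build(6); Scope(1) before Handover(3); Scope(1) before Plan(4); QA(5) != Build(6); QA(5) != Handover(3); Docs(2) != Plan(4); max 1 per slot (cap 1).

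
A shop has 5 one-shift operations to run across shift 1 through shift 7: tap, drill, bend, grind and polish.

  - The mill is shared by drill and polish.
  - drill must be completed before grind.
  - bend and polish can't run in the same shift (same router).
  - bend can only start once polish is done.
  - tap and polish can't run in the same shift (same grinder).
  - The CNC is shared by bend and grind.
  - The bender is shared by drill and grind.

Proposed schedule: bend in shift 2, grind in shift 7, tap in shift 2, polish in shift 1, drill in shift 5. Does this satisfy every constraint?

The bender is shared by drill and grind — holds.
The CNC is shared by bend and grind — holds.
bend can only start once polish is done — holds.
bend and polish can't run in the same shift (same router) — holds.
tap and polish can't run in the same shift (same grinder) — holds.
drill must be completed before grind — holds.
The mill is shared by drill and polish — holds.

Valid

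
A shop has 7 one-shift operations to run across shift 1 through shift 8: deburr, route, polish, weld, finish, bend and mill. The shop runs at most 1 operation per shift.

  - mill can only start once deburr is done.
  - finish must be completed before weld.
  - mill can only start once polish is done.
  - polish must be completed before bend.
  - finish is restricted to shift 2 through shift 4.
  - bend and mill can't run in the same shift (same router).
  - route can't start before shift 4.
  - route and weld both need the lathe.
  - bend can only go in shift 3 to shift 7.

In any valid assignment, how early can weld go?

shift 3

Precedence pushes weld to at least shift 3.
weld at shift 3 is achievable: deburr=shift 6; weld=shift 3; bend=shift 4; finish=shift 2; polish=shift 1; route=shift 5; mill=shift 7.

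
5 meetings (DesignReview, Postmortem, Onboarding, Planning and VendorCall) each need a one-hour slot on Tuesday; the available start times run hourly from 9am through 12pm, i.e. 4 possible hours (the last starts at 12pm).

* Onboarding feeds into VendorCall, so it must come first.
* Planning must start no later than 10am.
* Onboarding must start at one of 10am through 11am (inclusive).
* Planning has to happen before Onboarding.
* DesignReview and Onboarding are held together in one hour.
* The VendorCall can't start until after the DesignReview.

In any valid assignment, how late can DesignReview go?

DesignReview must be in the same hour as Onboarding, which can't be before 10am, so DesignReview is at least 10am; downstream work caps DesignReview at 11am.
DesignReview at 11am is achievable: Postmortem -> 9am; VendorCall -> 12pm; Onboarding -> 11am; Planning -> 9am; DesignReview -> 11am.

11am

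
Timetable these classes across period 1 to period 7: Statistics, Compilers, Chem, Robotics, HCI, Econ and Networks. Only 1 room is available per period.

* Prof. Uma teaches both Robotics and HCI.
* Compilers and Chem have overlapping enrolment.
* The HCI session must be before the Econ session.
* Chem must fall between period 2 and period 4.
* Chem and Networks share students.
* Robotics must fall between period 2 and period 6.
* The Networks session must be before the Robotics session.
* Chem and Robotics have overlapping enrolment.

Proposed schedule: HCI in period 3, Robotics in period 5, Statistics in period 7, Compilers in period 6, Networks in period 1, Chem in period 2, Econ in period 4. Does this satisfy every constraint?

Chem must fall between period 2 and period 4 — holds.
Chem and Networks share students — holds.
The HCI session must be before the Econ session — holds.
Robotics must fall between period 2 and period 6 — holds.
The Networks session must be before the Robotics session — holds.
Prof. Uma teaches both Robotics and HCI — holds.
Chem and Robotics have overlapping enrolment — holds.
Compilers and Chem have overlapping enrolment — holds.
Only 1 room is available per period — holds.

Yes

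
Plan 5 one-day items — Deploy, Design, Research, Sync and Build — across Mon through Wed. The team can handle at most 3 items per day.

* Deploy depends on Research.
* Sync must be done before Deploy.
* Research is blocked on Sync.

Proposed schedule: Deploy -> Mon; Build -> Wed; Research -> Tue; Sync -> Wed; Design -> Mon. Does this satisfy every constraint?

Deploy depends on Research — violated.
The team can handle at most 3 items per day — holds.
Sync must be done before Deploy — violated.
Research is blocked on Sync — violated.

Invalid. Sync must be done before Deploy.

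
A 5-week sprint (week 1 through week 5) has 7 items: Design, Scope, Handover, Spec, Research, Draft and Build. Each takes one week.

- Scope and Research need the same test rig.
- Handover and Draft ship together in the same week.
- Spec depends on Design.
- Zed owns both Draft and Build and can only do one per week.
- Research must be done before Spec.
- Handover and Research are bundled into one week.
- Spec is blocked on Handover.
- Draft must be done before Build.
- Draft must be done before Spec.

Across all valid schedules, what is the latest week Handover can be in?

Downstream work caps Handover at week 4.
Handover at week 4 is achievable: Build in week 5, Handover in week 4, Research in week 4, Scope in week 1, Design in week 1, Draft in week 4, Spec in week 5.

week 4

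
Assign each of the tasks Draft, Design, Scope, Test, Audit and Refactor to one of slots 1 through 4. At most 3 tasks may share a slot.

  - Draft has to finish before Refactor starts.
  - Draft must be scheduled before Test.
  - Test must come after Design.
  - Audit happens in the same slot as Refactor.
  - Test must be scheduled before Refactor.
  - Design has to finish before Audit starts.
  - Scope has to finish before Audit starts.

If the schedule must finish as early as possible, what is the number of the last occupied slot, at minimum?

The precedence chain requires at least 3 distinct slots.
With at most 3 per slot and 6 tasks, at least 2 slots are needed.
3 works (last occupied slot: 3): for example Test -> 2, Scope -> 1, Refactor -> 3, Draft -> 1, Design -> 1, Audit -> 3.

3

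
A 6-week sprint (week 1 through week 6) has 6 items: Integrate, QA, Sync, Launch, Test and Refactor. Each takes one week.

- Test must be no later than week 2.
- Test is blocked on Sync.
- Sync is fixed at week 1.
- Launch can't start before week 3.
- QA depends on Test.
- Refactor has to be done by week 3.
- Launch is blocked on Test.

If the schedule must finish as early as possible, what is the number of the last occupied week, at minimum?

week 3

The precedence chain requires at least 3 distinct weeks.
3 works (last occupied week: week 3): for example Sync=week 1; Integrate=week 1; Test=week 2; Launch=week 3; Refactor=week 1; QA=week 3.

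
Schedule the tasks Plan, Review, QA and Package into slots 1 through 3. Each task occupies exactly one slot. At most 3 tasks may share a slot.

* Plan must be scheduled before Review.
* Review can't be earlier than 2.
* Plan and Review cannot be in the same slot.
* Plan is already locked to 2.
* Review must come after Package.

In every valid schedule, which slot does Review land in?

3

Review's window is 2–3.
Plan is fixed at 2, and Review can't share a slot with Plan.
So Review must be 3.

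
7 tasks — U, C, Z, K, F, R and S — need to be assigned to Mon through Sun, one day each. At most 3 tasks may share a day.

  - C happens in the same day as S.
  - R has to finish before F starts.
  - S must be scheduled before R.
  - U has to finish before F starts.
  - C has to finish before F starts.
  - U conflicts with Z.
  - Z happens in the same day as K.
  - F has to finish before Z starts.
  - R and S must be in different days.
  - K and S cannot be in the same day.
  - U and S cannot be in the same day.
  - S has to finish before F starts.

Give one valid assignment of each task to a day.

C -> Mon; K -> Thu; U -> Tue; Z -> Thu; R -> Tue; S -> Mon; F -> Wed

Checking: F(Wed) before Z(Thu); R(Tue) before F(Wed); C(Mon) before F(Wed); S(Mon) before R(Tue); U(Tue) before F(Wed); S(Mon) before F(Wed); R(Tue) != S(Mon); K(Thu) != S(Mon); U(Tue) != Z(Thu); U(Tue) != S(Mon); Z = K = Thu; C = S = Mon; max 2 per day (cap 3).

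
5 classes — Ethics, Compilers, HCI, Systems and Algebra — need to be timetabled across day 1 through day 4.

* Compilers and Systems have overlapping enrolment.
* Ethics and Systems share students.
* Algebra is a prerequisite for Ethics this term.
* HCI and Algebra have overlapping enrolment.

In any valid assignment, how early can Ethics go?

Precedence pushes Ethics to at least day 2.
Ethics at day 2 is achievable: Algebra=day 1, HCI=day 2, Ethics=day 2, Systems=day 3, Compilers=day 1.

day 2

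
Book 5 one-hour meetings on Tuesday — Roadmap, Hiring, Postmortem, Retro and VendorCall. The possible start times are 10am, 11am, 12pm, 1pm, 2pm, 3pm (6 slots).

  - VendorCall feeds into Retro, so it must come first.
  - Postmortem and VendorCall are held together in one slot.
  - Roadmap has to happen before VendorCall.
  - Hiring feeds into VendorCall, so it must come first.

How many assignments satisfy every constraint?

Splitting on Roadmap: it can be 10am (20), 11am (16), 12pm (10), 1pm (4). Listing each branch's schedules as (Hiring, Postmortem, Retro, VendorCall):
Roadmap=10am: (10am,11am,12pm,11am) (10am,11am,1pm,11am) (10am,11am,2pm,11am) (10am,11am,3pm,11am) (10am,12pm,1pm,12pm) (10am,12pm,2pm,12pm) (10am,12pm,3pm,12pm) (10am,1pm,2pm,1pm) (10am,1pm,3pm,1pm) (10am,2pm,3pm,2pm) (11am,12pm,1pm,12pm) (11am,12pm,2pm,12pm) (11am,12pm,3pm,12pm) (11am,1pm,2pm,1pm) (11am,1pm,3pm,1pm) (11am,2pm,3pm,2pm) (12pm,1pm,2pm,1pm) (12pm,1pm,3pm,1pm) (12pm,2pm,3pm,2pm) (1pm,2pm,3pm,2pm) — 20.
Roadmap=11am: (10am,12pm,1pm,12pm) (10am,12pm,2pm,12pm) (10am,12pm,3pm,12pm) (10am,1pm,2pm,1pm) (10am,1pm,3pm,1pm) (10am,2pm,3pm,2pm) (11am,12pm,1pm,12pm) (11am,12pm,2pm,12pm) (11am,12pm,3pm,12pm) (11am,1pm,2pm,1pm) (11am,1pm,3pm,1pm) (11am,2pm,3pm,2pm) (12pm,1pm,2pm,1pm) (12pm,1pm,3pm,1pm) (12pm,2pm,3pm,2pm) (1pm,2pm,3pm,2pm) — 16.
Roadmap=12pm: (10am,1pm,2pm,1pm) (10am,1pm,3pm,1pm) (10am,2pm,3pm,2pm) (11am,1pm,2pm,1pm) (11am,1pm,3pm,1pm) (11am,2pm,3pm,2pm) (12pm,1pm,2pm,1pm) (12pm,1pm,3pm,1pm) (12pm,2pm,3pm,2pm) (1pm,2pm,3pm,2pm) — 10.
Roadmap=1pm: (10am,2pm,3pm,2pm) (11am,2pm,3pm,2pm) (12pm,2pm,3pm,2pm) (1pm,2pm,3pm,2pm) — 4.
Summing: 20 + 16 + 10 + 4 = 50.

50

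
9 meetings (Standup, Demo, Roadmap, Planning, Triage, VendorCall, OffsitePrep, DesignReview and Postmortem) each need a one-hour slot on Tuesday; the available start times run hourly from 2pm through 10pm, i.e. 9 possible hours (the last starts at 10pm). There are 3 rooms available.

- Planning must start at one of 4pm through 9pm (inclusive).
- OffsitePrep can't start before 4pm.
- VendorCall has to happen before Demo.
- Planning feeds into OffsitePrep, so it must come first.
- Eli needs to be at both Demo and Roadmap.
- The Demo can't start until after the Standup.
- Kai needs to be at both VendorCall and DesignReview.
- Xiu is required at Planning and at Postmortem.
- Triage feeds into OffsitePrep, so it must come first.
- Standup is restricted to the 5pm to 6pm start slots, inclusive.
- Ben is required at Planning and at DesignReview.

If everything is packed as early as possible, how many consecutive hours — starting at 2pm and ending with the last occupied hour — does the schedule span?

5

The precedence chain requires at least 2 distinct hours.
With at most 3 per hour and 9 meetings, at least 3 hours are needed.
Propagating the time windows through the other constraints, Demo can't land before 6pm — that is hour 5 counting from 2pm — so the schedule must run through at least 5 hours.
5 works (last occupied hour: 6pm): for example Standup=5pm, Demo=6pm, Postmortem=3pm, OffsitePrep=5pm, Planning=4pm, DesignReview=3pm, Roadmap=2pm, VendorCall=2pm, Triage=2pm.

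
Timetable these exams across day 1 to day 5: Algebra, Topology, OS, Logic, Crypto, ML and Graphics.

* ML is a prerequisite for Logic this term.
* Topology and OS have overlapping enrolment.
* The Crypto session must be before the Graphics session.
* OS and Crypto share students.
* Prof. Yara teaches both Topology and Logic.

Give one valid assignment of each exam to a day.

Topology in day 1, ML in day 1, Graphics in day 2, Crypto in day 1, Logic in day 2, OS in day 2, Algebra in day 1

Checking: Crypto(day 1) before Graphics(day 2); ML(day 1) before Logic(day 2); OS(day 2) != Crypto(day 1); Topology(day 1) != Logic(day 2); Topology(day 1) != OS(day 2).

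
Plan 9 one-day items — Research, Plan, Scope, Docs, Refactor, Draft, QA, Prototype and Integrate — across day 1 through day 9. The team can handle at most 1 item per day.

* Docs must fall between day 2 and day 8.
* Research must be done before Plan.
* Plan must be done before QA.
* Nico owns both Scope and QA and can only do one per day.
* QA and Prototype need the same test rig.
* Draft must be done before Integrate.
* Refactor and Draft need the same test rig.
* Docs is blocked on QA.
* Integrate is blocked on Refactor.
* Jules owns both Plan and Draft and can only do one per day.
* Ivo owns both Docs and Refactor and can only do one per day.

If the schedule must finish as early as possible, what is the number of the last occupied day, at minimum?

day 9

The precedence chain requires at least 4 distinct days.
With at most 1 per day and 9 tasks, at least 9 days are needed.
9 works (last occupied day: day 9): for example Research=day 1, Prototype=day 9, QA=day 3, Scope=day 8, Refactor=day 5, Docs=day 4, Integrate=day 7, Draft=day 6, Plan=day 2.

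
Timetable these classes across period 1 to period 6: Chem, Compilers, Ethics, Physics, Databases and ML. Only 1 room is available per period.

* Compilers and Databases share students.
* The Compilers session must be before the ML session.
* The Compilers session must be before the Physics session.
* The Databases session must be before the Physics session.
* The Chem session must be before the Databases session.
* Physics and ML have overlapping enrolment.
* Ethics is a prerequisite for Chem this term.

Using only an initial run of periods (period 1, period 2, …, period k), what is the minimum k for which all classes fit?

The precedence chain requires at least 4 distinct periods.
With at most 1 per period and 6 classes, at least 6 periods are needed.
6 works (last occupied period: period 6): for example Databases in period 4, Ethics in period 1, Physics in period 5, ML in period 6, Chem in period 2, Compilers in period 3.

6 periods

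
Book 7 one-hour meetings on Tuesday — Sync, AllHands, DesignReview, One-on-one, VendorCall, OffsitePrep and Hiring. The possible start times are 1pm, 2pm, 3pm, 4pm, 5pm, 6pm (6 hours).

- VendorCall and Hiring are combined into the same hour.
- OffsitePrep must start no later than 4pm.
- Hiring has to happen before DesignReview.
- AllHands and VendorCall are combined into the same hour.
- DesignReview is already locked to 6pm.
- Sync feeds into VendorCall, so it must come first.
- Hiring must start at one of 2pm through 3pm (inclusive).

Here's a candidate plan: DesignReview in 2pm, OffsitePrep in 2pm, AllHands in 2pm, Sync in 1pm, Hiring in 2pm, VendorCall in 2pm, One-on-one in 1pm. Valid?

Invalid. DesignReview is already locked to 6pm.

Hiring has to happen before DesignReview — violated.
VendorCall and Hiring are combined into the same hour — holds.
Sync feeds into VendorCall, so it must come first — holds.
OffsitePrep must start no later than 4pm — holds.
DesignReview is already locked to 6pm — violated.
Hiring must start at one of 2pm through 3pm (inclusive) — holds.
AllHands and VendorCall are combined into the same hour — holds.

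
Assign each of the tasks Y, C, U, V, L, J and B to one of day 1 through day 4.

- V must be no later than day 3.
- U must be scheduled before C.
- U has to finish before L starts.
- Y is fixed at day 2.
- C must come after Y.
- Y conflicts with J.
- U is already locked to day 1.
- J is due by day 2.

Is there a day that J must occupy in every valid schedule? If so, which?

day 1

J's window is day 1–day 2.
Y is fixed at day 2, and J can't share a day with Y.
So J must be day 1.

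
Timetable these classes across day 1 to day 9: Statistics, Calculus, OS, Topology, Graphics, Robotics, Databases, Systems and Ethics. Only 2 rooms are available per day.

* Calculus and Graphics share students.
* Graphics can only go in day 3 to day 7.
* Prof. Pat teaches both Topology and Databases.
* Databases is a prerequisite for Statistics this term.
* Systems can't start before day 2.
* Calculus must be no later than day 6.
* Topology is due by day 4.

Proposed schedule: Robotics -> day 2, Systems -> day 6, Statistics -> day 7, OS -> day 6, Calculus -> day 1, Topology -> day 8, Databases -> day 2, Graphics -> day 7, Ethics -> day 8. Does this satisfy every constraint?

Prof. Pat teaches both Topology and Databases — holds.
Only 2 rooms are available per day — holds.
Topology is due by day 4 — violated.
Systems can't start before day 2 — holds.
Calculus and Graphics share students — holds.
Calculus must be no later than day 6 — holds.
Databases is a prerequisite for Statistics this term — holds.
Graphics can only go in day 3 to day 7 — holds.

Invalid. Topology is due by day 4.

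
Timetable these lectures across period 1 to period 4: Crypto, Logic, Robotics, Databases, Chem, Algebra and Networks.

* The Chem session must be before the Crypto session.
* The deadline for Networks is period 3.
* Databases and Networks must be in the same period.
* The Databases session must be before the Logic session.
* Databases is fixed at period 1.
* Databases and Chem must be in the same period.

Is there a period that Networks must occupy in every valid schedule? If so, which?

Networks's own window allows nothing later than period 3; Networks must be in the same period as Databases, which can't be after period 1, so Networks is at most period 1.
So Networks is pinned to period 1.

period 1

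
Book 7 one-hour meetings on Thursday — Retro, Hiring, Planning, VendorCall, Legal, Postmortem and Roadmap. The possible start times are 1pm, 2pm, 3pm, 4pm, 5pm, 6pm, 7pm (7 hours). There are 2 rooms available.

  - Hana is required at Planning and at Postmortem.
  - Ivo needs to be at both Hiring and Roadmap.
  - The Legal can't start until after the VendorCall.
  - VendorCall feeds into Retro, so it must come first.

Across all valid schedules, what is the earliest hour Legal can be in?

Precedence pushes Legal to at least 2pm.
Legal at 2pm is achievable: Legal -> 2pm, Planning -> 3pm, VendorCall -> 1pm, Postmortem -> 4pm, Hiring -> 1pm, Roadmap -> 3pm, Retro -> 2pm.

2pm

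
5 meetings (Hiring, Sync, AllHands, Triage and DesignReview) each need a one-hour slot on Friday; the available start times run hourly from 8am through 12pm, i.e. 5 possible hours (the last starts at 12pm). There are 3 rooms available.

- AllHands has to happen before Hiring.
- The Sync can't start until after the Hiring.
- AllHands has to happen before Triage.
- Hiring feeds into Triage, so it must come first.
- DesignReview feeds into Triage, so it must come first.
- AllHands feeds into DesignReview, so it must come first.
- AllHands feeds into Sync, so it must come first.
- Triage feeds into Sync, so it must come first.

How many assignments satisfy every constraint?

7

Splitting on Hiring: it can be 9am (4), 10am (3). Listing each branch's schedules as (Sync, AllHands, Triage, DesignReview):
Hiring=9am: (11am,8am,10am,9am) (12pm,8am,10am,9am) (12pm,8am,11am,9am) (12pm,8am,11am,10am) — 4.
Hiring=10am: (12pm,8am,11am,9am) (12pm,8am,11am,10am) (12pm,9am,11am,10am) — 3.
Summing: 4 + 3 = 7.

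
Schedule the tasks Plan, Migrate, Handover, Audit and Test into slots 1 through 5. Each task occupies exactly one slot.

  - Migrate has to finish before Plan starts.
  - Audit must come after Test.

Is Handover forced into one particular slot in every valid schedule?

No

Handover can be 1 (e.g. Test in 1; Handover in 1; Plan in 2; Migrate in 1; Audit in 2) or 2 (e.g. Test -> 1; Handover -> 2; Migrate -> 1; Plan -> 2; Audit -> 2).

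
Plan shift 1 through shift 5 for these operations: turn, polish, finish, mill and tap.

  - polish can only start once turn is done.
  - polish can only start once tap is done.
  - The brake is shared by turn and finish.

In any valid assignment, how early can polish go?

shift 2

Precedence pushes polish to at least shift 2.
polish at shift 2 is achievable: mill -> shift 1, finish -> shift 2, polish -> shift 2, tap -> shift 1, turn -> shift 1.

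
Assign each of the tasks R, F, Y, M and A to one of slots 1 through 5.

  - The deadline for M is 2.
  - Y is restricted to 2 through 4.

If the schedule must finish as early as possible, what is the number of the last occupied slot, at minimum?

Y can't be placed before 2, so the schedule must run through at least slot 2.
2 works (last occupied slot: 2): for example R in 1, F in 1, M in 1, A in 1, Y in 2.

2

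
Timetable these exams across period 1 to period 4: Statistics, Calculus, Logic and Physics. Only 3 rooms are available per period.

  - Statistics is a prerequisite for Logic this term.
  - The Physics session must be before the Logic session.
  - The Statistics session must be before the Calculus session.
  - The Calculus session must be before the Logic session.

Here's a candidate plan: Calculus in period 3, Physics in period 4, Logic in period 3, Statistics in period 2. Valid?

Only 3 rooms are available per period — holds.
The Statistics session must be before the Calculus session — holds.
The Physics session must be before the Logic session — violated.
The Calculus session must be before the Logic session — violated.
Statistics is a prerequisite for Logic this term — holds.

No. The Physics session must be before the Logic session is not satisfied.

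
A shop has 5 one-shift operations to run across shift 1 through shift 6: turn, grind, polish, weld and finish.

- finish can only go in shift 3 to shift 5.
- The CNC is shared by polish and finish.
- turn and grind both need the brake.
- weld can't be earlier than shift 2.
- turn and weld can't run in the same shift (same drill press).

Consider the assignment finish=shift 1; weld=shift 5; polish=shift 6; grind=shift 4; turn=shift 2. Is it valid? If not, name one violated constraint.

weld can't be earlier than shift 2 — holds.
finish can only go in shift 3 to shift 5 — violated.
turn and weld can't run in the same shift (same drill press) — holds.
turn and grind both need the brake — holds.
The CNC is shared by polish and finish — holds.

Invalid. finish can only go in shift 3 to shift 5.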